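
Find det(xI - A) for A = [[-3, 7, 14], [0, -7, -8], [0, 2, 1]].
χ_A(x) = (x + 3)^3

xI - A = [[x + 3, -7, -14], [0, x + 7, 8], [0, -2, x - 1]].

Expanding det(xI - A) along the first row:
det(xI - A) = + (x + 3)·det([[x + 7, 8], [-2, x - 1]]) - (-7)·det([[0, 8], [0, x - 1]]) + (-14)·det([[0, x + 7], [0, -2]]).

Evaluating gives χ_A(x) = x^3 + 9x^2 + 27x + 27 = (x + 3)^3.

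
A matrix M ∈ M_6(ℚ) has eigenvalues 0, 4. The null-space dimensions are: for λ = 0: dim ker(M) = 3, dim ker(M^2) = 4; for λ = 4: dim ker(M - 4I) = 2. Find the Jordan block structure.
λ = 0: successive nullity increments [3, 1] count blocks of size ≥ k; block sizes are [2, 1, 1].
λ = 4: successive nullity increments [2] count blocks of size ≥ k; block sizes are [1, 1].

Jordan blocks: (0, 2), (0, 1), (0, 1), (4, 1), (4, 1)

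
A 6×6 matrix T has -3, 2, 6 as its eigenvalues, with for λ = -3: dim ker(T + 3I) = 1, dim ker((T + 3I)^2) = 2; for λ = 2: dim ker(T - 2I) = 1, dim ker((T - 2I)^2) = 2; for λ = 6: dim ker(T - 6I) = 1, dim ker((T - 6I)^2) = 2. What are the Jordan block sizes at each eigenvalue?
λ = -3: successive nullity increments [1, 1] count blocks of size ≥ k; block sizes are [2].
λ = 2: successive nullity increments [1, 1] count blocks of size ≥ k; block sizes are [2].
λ = 6: successive nullity increments [1, 1] count blocks of size ≥ k; block sizes are [2].

Jordan blocks: (-3, 2), (2, 2), (6, 2)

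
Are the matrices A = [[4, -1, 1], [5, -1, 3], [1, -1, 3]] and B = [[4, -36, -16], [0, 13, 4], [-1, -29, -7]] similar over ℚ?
No.

trace(A) = 6 but trace(B) = 10. The trace is a similarity invariant, so A and B are not similar.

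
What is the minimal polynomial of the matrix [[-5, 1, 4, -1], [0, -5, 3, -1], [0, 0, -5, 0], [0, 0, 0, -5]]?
The characteristic polynomial factors as (x + 5)^4. The minimal polynomial is ∏(x - λ)^{k_λ} where k_λ is the size of the largest Jordan block at λ.

For λ = -5: rank(A + 5I) = 2, and the largest Jordan block has size 3 (the smallest k with rank((A + 5I)^k) = rank((A + 5I)^(k+1))).

So m_A(x) = (x + 5)^3.

m_A(x) = (x + 5)^3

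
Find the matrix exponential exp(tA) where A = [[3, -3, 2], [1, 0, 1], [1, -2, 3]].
A has Jordan form J = [[2, 1, 0], [0, 2, 1], [0, 0, 2]] with A = PJP^{-1}, so e^{tA} = P e^{tJ} P^{-1}.

For a Jordan block J_k(λ), e^{tJ_k(λ)} = e^{λt} · (I + tN + t^2 N^2/2! + ... + t^{k-1} N^{k-1}/(k-1)!) where N is the nilpotent superdiagonal part.

Assembling the blocks and conjugating back gives the entries of e^{tA} as shown above.

e^{tA} = [[(t + 1)*e^{2*t}, t*(-t - 6)*e^{2*t}/2, t*(t + 4)*e^{2*t}/2], [t*e^{2*t}, (-t^2 - 4*t + 2)*e^{2*t}/2, t*(t + 2)*e^{2*t}/2], [t*e^{2*t}, t*(-t - 4)*e^{2*t}/2, (t^2/2 + t + 1)*e^{2*t}]]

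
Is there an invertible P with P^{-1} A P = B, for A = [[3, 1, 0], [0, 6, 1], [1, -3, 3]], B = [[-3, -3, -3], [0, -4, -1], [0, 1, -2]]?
No.

trace(A) = 12 but trace(B) = -9. The trace is a similarity invariant, so A and B are not similar.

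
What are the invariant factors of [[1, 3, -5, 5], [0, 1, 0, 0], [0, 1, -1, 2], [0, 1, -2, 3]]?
The Jordan structure of A has elementary divisors (x - 1)^2, (x - 1)^2. Arranging the block sizes at each eigenvalue in decreasing order and taking row products gives the invariant factors.

Invariant factors (smallest first, each dividing the next): (x - 1)^2, (x - 1)^2.

Check: the last factor (x - 1)^2 is the minimal polynomial, and the product (x - 1)^4 is the characteristic polynomial.

(x - 1)^2, (x - 1)^2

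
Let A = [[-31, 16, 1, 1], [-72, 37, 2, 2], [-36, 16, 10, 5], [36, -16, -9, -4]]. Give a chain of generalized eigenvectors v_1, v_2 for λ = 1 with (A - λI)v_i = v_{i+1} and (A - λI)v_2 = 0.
We seek v_1 ∈ ker((A - I)^2) \ ker(A - I), then set v_{i+1} = (A - I) v_i.

One such chain is v_1 = [[0, 0, -1, 2]]^T, v_2 = [[1, 2, 1, -1]]^T. Check: (A - I) v_2 = [[0, 0, 0, 0]]^T = 0.

v_1 = [[0, 0, -1, 2]]^T, v_2 = [[1, 2, 1, -1]]^T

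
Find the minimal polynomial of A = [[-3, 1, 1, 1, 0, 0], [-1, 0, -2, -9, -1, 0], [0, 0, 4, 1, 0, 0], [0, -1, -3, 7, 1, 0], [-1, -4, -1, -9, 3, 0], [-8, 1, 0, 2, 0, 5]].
m_A(x) = (x - 5)^3(x + 2)^2

The characteristic polynomial factors as (x - 5)^4(x + 2)^2. The minimal polynomial is ∏(x - λ)^{k_λ} where k_λ is the size of the largest Jordan block at λ.

For λ = -2: rank(A + 2I) = 5, and the largest Jordan block has size 2 (the smallest k with rank((A + 2I)^k) = rank((A + 2I)^(k+1))).
For λ = 5: rank(A - 5I) = 4, and the largest Jordan block has size 3 (the smallest k with rank((A - 5I)^k) = rank((A - 5I)^(k+1))).

So m_A(x) = (x - 5)^3(x + 2)^2.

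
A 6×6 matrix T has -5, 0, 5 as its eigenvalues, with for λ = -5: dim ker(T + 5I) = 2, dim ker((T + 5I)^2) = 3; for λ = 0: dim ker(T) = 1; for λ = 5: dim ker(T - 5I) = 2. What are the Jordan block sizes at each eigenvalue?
λ = -5: successive nullity increments [2, 1] count blocks of size ≥ k; block sizes are [2, 1].
λ = 0: successive nullity increments [1] count blocks of size ≥ k; block sizes are [1].
λ = 5: successive nullity increments [2] count blocks of size ≥ k; block sizes are [1, 1].

Jordan blocks: (-5, 2), (-5, 1), (0, 1), (5, 1), (5, 1)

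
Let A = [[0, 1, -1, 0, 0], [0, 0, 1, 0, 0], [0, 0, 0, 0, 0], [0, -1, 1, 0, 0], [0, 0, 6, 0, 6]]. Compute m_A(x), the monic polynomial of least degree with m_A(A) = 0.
m_A(x) = x^3(x - 6)

The characteristic polynomial factors as x^4(x - 6). The minimal polynomial is ∏(x - λ)^{k_λ} where k_λ is the size of the largest Jordan block at λ.

For λ = 0: rank(A) = 3, and the largest Jordan block has size 3 (the smallest k with rank(A^k) = rank(A^(k+1))).
For λ = 6: rank(A - 6I) = 4, and the largest Jordan block has size 1 (the smallest k with rank((A - 6I)^k) = rank((A - 6I)^(k+1))).

So m_A(x) = x^3(x - 6).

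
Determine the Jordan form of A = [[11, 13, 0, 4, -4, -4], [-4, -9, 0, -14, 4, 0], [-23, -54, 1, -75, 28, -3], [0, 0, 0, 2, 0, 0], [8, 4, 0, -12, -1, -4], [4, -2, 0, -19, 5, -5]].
J = [[-3, 1, 0, 0, 0, 0], [0, -3, 0, 0, 0, 0], [0, 0, 1, 1, 0, 0], [0, 0, 0, 1, 1, 0], [0, 0, 0, 0, 1, 0], [0, 0, 0, 0, 0, 2]]

The characteristic polynomial is det(xI - A) = (x - 2)(x - 1)^3(x + 3)^2, so the eigenvalues are -3 (algebraic multiplicity 2), 1 (algebraic multiplicity 3), 2 (algebraic multiplicity 1).

For λ = -3: rank(A + 3I) = 5, rank((A + 3I)^2) = 4. The eigenspace has dimension 6 - 5 = 1, so there is 1 Jordan block; the rank sequence gives block sizes [2].

For λ = 1: rank(A - I) = 5, rank((A - I)^2) = 4, rank((A - I)^3) = 3. The eigenspace has dimension 6 - 5 = 1, so there is 1 Jordan block; the rank sequence gives block sizes [3].

For λ = 2: algebraic multiplicity 1 gives one 1×1 block.

Assembling the blocks gives the Jordan form J above.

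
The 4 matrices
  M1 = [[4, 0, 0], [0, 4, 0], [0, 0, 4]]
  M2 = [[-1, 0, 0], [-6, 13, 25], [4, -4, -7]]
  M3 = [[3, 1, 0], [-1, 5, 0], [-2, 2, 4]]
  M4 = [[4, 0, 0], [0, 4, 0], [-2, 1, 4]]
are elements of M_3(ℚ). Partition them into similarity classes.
Characteristic polynomials: χ_{M1} = (x - 4)^3, χ_{M2} = (x - 3)^2(x + 1), χ_{M3} = (x - 4)^3, χ_{M4} = (x - 4)^3.

{M1}: invariant factors x - 4, x - 4, x - 4.

{M2}: invariant factors (x - 3)^2(x + 1).

{M3, M4}: invariant factors x - 4, (x - 4)^2.

Matrices are similar if and only if their invariant-factor lists agree; the partition into similarity classes is {M1}, {M2}, {M3, M4}.

3 classes: {M1}, {M2}, {M3, M4}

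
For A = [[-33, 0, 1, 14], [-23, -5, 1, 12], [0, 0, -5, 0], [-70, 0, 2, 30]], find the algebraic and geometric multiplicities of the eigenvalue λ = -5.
The characteristic polynomial is (x - 2)(x + 5)^3, so the factor x + 5 appears with exponent 3: the algebraic multiplicity is 3.

rank(A + 5I) = 3, so the eigenspace has dimension 4 - 3 = 1: the geometric multiplicity is 1.

Since 1 < 3, A is not diagonalizable.

algebraic multiplicity 3, geometric multiplicity 1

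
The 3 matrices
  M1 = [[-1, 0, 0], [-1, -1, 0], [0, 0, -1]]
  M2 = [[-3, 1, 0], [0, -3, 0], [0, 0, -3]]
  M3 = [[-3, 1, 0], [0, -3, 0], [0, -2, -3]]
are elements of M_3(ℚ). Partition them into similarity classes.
Characteristic polynomials: χ_{M1} = (x + 1)^3, χ_{M2} = (x + 3)^3, χ_{M3} = (x + 3)^3.

{M1}: invariant factors x + 1, (x + 1)^2.

{M2, M3}: invariant factors x + 3, (x + 3)^2.

Matrices are similar if and only if their invariant-factor lists agree; the partition into similarity classes is {M1}, {M2, M3}.

2 classes: {M1}, {M2, M3}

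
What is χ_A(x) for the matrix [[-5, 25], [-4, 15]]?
χ_A(x) = (x - 5)^2

xI - A = [[x + 5, -25], [4, x - 15]].

Expanding det(xI - A) along the first row:
det(xI - A) = + (x + 5)·det([[x - 15]]) - (-25)·det([[4]]).

Evaluating gives χ_A(x) = x^2 - 10x + 25 = (x - 5)^2.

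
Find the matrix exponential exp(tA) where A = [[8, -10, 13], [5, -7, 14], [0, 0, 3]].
A has Jordan form J = [[-2, 0, 0], [0, 3, 1], [0, 0, 3]] with A = PJP^{-1}, so e^{tA} = P e^{tJ} P^{-1}.

For a Jordan block J_k(λ), e^{tJ_k(λ)} = e^{λt} · (I + tN + t^2 N^2/2! + ... + t^{k-1} N^{k-1}/(k-1)!) where N is the nilpotent superdiagonal part.

Assembling the blocks and conjugating back gives the entries of e^{tA} as shown above.

e^{tA} = [[(2*e^{5*t} - 1)*e^{-2*t}, 2*(1 - e^{5*t})*e^{-2*t}, ((3 - 2*t)*e^{5*t} - 3)*e^{-2*t}], [(e^{5*t} - 1)*e^{-2*t}, (2 - e^{5*t})*e^{-2*t}, ((3 - t)*e^{5*t} - 3)*e^{-2*t}], [0, 0, e^{3*t}]]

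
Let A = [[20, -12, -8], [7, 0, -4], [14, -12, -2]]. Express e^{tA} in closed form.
A has Jordan form J = [[6, 1, 0], [0, 6, 0], [0, 0, 6]] with A = PJP^{-1}, so e^{tA} = P e^{tJ} P^{-1}.

For a Jordan block J_k(λ), e^{tJ_k(λ)} = e^{λt} · (I + tN + t^2 N^2/2! + ... + t^{k-1} N^{k-1}/(k-1)!) where N is the nilpotent superdiagonal part.

Assembling the blocks and conjugating back gives the entries of e^{tA} as shown above.

e^{tA} = [[(14*t + 1)*e^{6*t}, -12*t*e^{6*t}, -8*t*e^{6*t}], [7*t*e^{6*t}, (1 - 6*t)*e^{6*t}, -4*t*e^{6*t}], [14*t*e^{6*t}, -12*t*e^{6*t}, (1 - 8*t)*e^{6*t}]]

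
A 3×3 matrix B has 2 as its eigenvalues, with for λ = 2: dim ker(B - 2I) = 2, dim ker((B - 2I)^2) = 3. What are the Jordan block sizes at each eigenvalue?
λ = 2: successive nullity increments [2, 1] count blocks of size ≥ k; block sizes are [2, 1].

Jordan blocks: (2, 2), (2, 1)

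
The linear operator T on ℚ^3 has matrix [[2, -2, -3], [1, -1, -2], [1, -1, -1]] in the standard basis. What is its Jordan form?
The characteristic polynomial is det(xI - A) = x^3, so the eigenvalues are 0 (algebraic multiplicity 3).

For λ = 0: rank(A) = 2, rank(A^2) = 1, rank(A^3) = 0. The eigenspace has dimension 3 - 2 = 1, so there is 1 Jordan block; the rank sequence gives block sizes [3].

Assembling the blocks gives the Jordan form J above.

J = [[0, 1, 0], [0, 0, 1], [0, 0, 0]]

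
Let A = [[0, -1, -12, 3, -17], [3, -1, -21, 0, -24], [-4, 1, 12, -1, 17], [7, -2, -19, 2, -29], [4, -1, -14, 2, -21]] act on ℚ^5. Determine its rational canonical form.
The invariant factors of A (the non-unit diagonal entries of the Smith normal form of xI - A over ℚ[x]) are x + 4, (x + 4)(x^3 - 3x + 4), each dividing the next. The characteristic polynomial is their product, (x + 4)^2(x^3 - 3x + 4).

The rational canonical form is the block-diagonal matrix of companion matrices C(f_i):
R = [[-4, 0, 0, 0, 0], [0, 0, 0, 0, -16], [0, 1, 0, 0, 8], [0, 0, 1, 0, 3], [0, 0, 0, 1, -4]].

Note the characteristic polynomial does not split into linear factors over ℚ, so A has no Jordan form over ℚ; the rational canonical form exists over any field.

R = [[-4, 0, 0, 0, 0], [0, 0, 0, 0, -16], [0, 1, 0, 0, 8], [0, 0, 1, 0, 3], [0, 0, 0, 1, -4]]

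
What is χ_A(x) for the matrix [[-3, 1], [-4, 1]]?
χ_A(x) = (x + 1)^2

xI - A = [[x + 3, -1], [4, x - 1]].

Expanding det(xI - A) along the first row:
det(xI - A) = + (x + 3)·det([[x - 1]]) - (-1)·det([[4]]).

Evaluating gives χ_A(x) = x^2 + 2x + 1 = (x + 1)^2.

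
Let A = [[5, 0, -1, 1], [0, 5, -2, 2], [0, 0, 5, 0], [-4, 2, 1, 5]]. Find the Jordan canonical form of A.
J = [[5, 1, 0, 0], [0, 5, 1, 0], [0, 0, 5, 0], [0, 0, 0, 5]]

The characteristic polynomial is det(xI - A) = (x - 5)^4, so the eigenvalues are 5 (algebraic multiplicity 4).

For λ = 5: rank(A - 5I) = 2, rank((A - 5I)^2) = 1, rank((A - 5I)^3) = 0. The eigenspace has dimension 4 - 2 = 2, so there are 2 Jordan blocks; the rank sequence gives block sizes [3, 1].

Assembling the blocks gives the Jordan form J above.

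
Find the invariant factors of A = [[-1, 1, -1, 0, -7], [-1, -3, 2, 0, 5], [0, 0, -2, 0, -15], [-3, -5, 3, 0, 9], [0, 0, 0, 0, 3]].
The Jordan structure of A has elementary divisors (x + 2)^3, x, (x - 3). Arranging the block sizes at each eigenvalue in decreasing order and taking row products gives the invariant factors.

Invariant factors (smallest first, each dividing the next): x(x - 3)(x + 2)^3.

Check: the last factor x(x - 3)(x + 2)^3 is the minimal polynomial, and the product x(x - 3)(x + 2)^3 is the characteristic polynomial.

x(x - 3)(x + 2)^3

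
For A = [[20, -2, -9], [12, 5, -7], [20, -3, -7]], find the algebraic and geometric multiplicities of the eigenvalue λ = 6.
algebraic multiplicity 3, geometric multiplicity 1

The characteristic polynomial is (x - 6)^3, so the factor x - 6 appears with exponent 3: the algebraic multiplicity is 3.

rank(A - 6I) = 2, so the eigenspace has dimension 3 - 2 = 1: the geometric multiplicity is 1.

Since 1 < 3, A is not diagonalizable.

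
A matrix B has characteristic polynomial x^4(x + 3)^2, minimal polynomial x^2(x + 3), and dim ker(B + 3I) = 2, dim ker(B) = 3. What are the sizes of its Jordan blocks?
λ = -3: algebraic multiplicity 2 (exponent in χ_B), largest block size 1 (exponent in m_B), 2 blocks (geometric multiplicity). These force block sizes [1, 1].
λ = 0: algebraic multiplicity 4 (exponent in χ_B), largest block size 2 (exponent in m_B), 3 blocks (geometric multiplicity). These force block sizes [2, 1, 1].

Jordan blocks: (-3, 1), (-3, 1), (0, 2), (0, 1), (0, 1)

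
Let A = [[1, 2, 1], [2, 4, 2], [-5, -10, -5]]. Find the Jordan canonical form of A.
The characteristic polynomial is det(xI - A) = x^3, so the eigenvalues are 0 (algebraic multiplicity 3).

For λ = 0: rank(A) = 1, rank(A^2) = 0. The eigenspace has dimension 3 - 1 = 2, so there are 2 Jordan blocks; the rank sequence gives block sizes [2, 1].

Assembling the blocks gives the Jordan form J above.

J = [[0, 1, 0], [0, 0, 0], [0, 0, 0]]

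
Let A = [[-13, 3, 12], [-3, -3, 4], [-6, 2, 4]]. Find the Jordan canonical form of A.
J = [[-4, 1, 0], [0, -4, 0], [0, 0, -4]]

The characteristic polynomial is det(xI - A) = (x + 4)^3, so the eigenvalues are -4 (algebraic multiplicity 3).

For λ = -4: rank(A + 4I) = 1, rank((A + 4I)^2) = 0. The eigenspace has dimension 3 - 1 = 2, so there are 2 Jordan blocks; the rank sequence gives block sizes [2, 1].

Assembling the blocks gives the Jordan form J above.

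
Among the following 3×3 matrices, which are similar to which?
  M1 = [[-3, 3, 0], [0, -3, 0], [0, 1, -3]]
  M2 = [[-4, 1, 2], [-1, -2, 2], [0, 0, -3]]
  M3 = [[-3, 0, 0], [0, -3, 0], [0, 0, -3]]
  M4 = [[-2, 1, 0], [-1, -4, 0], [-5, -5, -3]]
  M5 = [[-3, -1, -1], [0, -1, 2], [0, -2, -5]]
2 classes: {M1, M2, M4, M5}, {M3}

Characteristic polynomials: χ_{M1} = (x + 3)^3, χ_{M2} = (x + 3)^3, χ_{M3} = (x + 3)^3, χ_{M4} = (x + 3)^3, χ_{M5} = (x + 3)^3.

{M1, M2, M4, M5}: invariant factors x + 3, (x + 3)^2.

{M3}: invariant factors x + 3, x + 3, x + 3.

Matrices are similar if and only if their invariant-factor lists agree; the partition into similarity classes is {M1, M2, M4, M5}, {M3}.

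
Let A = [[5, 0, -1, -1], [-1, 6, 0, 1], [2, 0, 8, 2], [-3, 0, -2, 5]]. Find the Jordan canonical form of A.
J = [[6, 1, 0, 0], [0, 6, 1, 0], [0, 0, 6, 0], [0, 0, 0, 6]]

The characteristic polynomial is det(xI - A) = (x - 6)^4, so the eigenvalues are 6 (algebraic multiplicity 4).

For λ = 6: rank(A - 6I) = 2, rank((A - 6I)^2) = 1, rank((A - 6I)^3) = 0. The eigenspace has dimension 4 - 2 = 2, so there are 2 Jordan blocks; the rank sequence gives block sizes [3, 1].

Assembling the blocks gives the Jordan form J above.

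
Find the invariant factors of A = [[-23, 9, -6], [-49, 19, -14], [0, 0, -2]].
x + 2, (x + 2)^2

The Jordan structure of A has elementary divisors (x + 2)^2, (x + 2). Arranging the block sizes at each eigenvalue in decreasing order and taking row products gives the invariant factors.

Invariant factors (smallest first, each dividing the next): x + 2, (x + 2)^2.

Check: the last factor (x + 2)^2 is the minimal polynomial, and the product (x + 2)^3 is the characteristic polynomial.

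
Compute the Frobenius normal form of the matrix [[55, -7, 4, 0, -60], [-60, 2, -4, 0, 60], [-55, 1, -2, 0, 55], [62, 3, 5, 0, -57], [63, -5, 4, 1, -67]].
The invariant factors of A (the non-unit diagonal entries of the Smith normal form of xI - A over ℚ[x]) are x + 5, (x - 2)(x - 1)(x + 5)^2, each dividing the next. The characteristic polynomial is their product, (x - 2)(x - 1)(x + 5)^3.

The rational canonical form is the block-diagonal matrix of companion matrices C(f_i):
R = [[-5, 0, 0, 0, 0], [0, 0, 0, 0, -50], [0, 1, 0, 0, 55], [0, 0, 1, 0, 3], [0, 0, 0, 1, -7]].

R = [[-5, 0, 0, 0, 0], [0, 0, 0, 0, -50], [0, 1, 0, 0, 55], [0, 0, 1, 0, 3], [0, 0, 0, 1, -7]]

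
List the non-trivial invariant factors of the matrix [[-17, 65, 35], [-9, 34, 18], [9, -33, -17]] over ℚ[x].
(x - 1)^2(x + 2)

The Jordan structure of A has elementary divisors (x + 2), (x - 1)^2. Arranging the block sizes at each eigenvalue in decreasing order and taking row products gives the invariant factors.

Invariant factors (smallest first, each dividing the next): (x - 1)^2(x + 2).

Check: the last factor (x - 1)^2(x + 2) is the minimal polynomial, and the product (x - 1)^2(x + 2) is the characteristic polynomial.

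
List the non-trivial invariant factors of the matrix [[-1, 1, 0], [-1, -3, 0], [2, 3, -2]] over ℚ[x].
The Jordan structure of A has elementary divisors (x + 2)^3. Arranging the block sizes at each eigenvalue in decreasing order and taking row products gives the invariant factors.

Invariant factors (smallest first, each dividing the next): (x + 2)^3.

Check: the last factor (x + 2)^3 is the minimal polynomial, and the product (x + 2)^3 is the characteristic polynomial.

(x + 2)^3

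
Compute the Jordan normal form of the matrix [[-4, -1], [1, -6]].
The characteristic polynomial is det(xI - A) = (x + 5)^2, so the eigenvalues are -5 (algebraic multiplicity 2).

For λ = -5: rank(A + 5I) = 1, rank((A + 5I)^2) = 0. The eigenspace has dimension 2 - 1 = 1, so there is 1 Jordan block; the rank sequence gives block sizes [2].

Assembling the blocks gives the Jordan form J above.

J = [[-5, 1], [0, -5]]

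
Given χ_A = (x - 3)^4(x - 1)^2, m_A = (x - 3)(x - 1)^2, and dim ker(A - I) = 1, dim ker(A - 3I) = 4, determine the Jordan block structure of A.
Jordan blocks: (1, 2), (3, 1), (3, 1), (3, 1), (3, 1)

λ = 1: algebraic multiplicity 2 (exponent in χ_A), largest block size 2 (exponent in m_A), 1 block (geometric multiplicity). This forces block sizes [2].
λ = 3: algebraic multiplicity 4 (exponent in χ_A), largest block size 1 (exponent in m_A), 4 blocks (geometric multiplicity). These force block sizes [1, 1, 1, 1].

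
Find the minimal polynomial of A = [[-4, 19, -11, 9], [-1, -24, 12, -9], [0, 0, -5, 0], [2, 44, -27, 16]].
m_A(x) = (x + 2)(x + 5)^3

The characteristic polynomial factors as (x + 2)(x + 5)^3. The minimal polynomial is ∏(x - λ)^{k_λ} where k_λ is the size of the largest Jordan block at λ.

For λ = -5: rank(A + 5I) = 3, and the largest Jordan block has size 3 (the smallest k with rank((A + 5I)^k) = rank((A + 5I)^(k+1))).
For λ = -2: rank(A + 2I) = 3, and the largest Jordan block has size 1 (the smallest k with rank((A + 2I)^k) = rank((A + 2I)^(k+1))).

So m_A(x) = (x + 2)(x + 5)^3.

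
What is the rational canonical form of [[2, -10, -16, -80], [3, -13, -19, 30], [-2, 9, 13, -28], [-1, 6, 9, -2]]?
R = [[0, 0, 0, -36], [1, 0, 0, 0], [0, 1, 0, 12], [0, 0, 1, 0]]

The invariant factors of A (the non-unit diagonal entries of the Smith normal form of xI - A over ℚ[x]) are (x^2 - 6)^2, each dividing the next. The characteristic polynomial is their product, (x^2 - 6)^2.

The rational canonical form is the block-diagonal matrix of companion matrices C(f_i):
R = [[0, 0, 0, -36], [1, 0, 0, 0], [0, 1, 0, 12], [0, 0, 1, 0]].

Note the characteristic polynomial does not split into linear factors over ℚ, so A has no Jordan form over ℚ; the rational canonical form exists over any field.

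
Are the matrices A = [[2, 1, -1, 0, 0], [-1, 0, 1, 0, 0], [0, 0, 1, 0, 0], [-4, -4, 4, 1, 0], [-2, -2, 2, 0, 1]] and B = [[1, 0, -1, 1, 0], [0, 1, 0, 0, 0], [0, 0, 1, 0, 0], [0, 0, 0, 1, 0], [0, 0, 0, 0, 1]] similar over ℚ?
Two matrices over a field are similar if and only if they have the same invariant factors.

Both A and B have characteristic polynomial (x - 1)^5 and minimal polynomial (x - 1)^2. Computing further, both have invariant factors x - 1, x - 1, x - 1, (x - 1)^2. Hence A and B are similar.

Yes.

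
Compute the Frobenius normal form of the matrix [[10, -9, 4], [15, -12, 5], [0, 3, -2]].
The invariant factors of A (the non-unit diagonal entries of the Smith normal form of xI - A over ℚ[x]) are x(x + 2)^2, each dividing the next. The characteristic polynomial is their product, x(x + 2)^2.

The rational canonical form is the block-diagonal matrix of companion matrices C(f_i):
R = [[0, 0, 0], [1, 0, -4], [0, 1, -4]].

R = [[0, 0, 0], [1, 0, -4], [0, 1, -4]]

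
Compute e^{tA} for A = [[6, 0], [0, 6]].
A has Jordan form J = [[6, 0], [0, 6]] with A = PJP^{-1}, so e^{tA} = P e^{tJ} P^{-1}.

For a Jordan block J_k(λ), e^{tJ_k(λ)} = e^{λt} · (I + tN + t^2 N^2/2! + ... + t^{k-1} N^{k-1}/(k-1)!) where N is the nilpotent superdiagonal part.

Assembling the blocks and conjugating back gives the entries of e^{tA} as shown above.

e^{tA} = [[e^{6*t}, 0], [0, e^{6*t}]]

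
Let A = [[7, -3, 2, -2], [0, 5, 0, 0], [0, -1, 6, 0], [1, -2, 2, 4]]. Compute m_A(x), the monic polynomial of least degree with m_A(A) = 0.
The characteristic polynomial factors as (x - 6)^2(x - 5)^2. The minimal polynomial is ∏(x - λ)^{k_λ} where k_λ is the size of the largest Jordan block at λ.

For λ = 5: rank(A - 5I) = 3, and the largest Jordan block has size 2 (the smallest k with rank((A - 5I)^k) = rank((A - 5I)^(k+1))).
For λ = 6: rank(A - 6I) = 2, and the largest Jordan block has size 1 (the smallest k with rank((A - 6I)^k) = rank((A - 6I)^(k+1))).

So m_A(x) = (x - 6)(x - 5)^2.

m_A(x) = (x - 6)(x - 5)^2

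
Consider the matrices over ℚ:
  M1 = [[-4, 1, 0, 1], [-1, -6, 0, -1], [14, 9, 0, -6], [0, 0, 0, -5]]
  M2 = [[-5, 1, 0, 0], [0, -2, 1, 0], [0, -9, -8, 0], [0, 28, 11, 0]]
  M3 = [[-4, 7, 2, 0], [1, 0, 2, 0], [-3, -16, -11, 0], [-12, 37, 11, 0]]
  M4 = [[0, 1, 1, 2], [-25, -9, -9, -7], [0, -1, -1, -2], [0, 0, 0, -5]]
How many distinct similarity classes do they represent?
2 classes: {M1}, {M2, M3, M4}

Characteristic polynomials: χ_{M1} = x(x + 5)^3, χ_{M2} = x(x + 5)^3, χ_{M3} = x(x + 5)^3, χ_{M4} = x(x + 5)^3.

{M1}: invariant factors x + 5, x(x + 5)^2.

{M2, M3, M4}: invariant factors x(x + 5)^3.

Matrices are similar if and only if their invariant-factor lists agree; the partition into similarity classes is {M1}, {M2, M3, M4}.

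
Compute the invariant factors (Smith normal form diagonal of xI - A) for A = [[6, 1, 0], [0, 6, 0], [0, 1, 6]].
x - 6, (x - 6)^2

The Jordan structure of A has elementary divisors (x - 6)^2, (x - 6). Arranging the block sizes at each eigenvalue in decreasing order and taking row products gives the invariant factors.

Invariant factors (smallest first, each dividing the next): x - 6, (x - 6)^2.

Check: the last factor (x - 6)^2 is the minimal polynomial, and the product (x - 6)^3 is the characteristic polynomial.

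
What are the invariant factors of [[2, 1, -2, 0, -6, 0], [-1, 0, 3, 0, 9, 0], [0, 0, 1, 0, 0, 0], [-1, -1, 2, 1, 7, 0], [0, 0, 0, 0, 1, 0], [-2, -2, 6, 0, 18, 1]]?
The Jordan structure of A has elementary divisors (x - 1)^3, (x - 1)^2, (x - 1). Arranging the block sizes at each eigenvalue in decreasing order and taking row products gives the invariant factors.

Invariant factors (smallest first, each dividing the next): x - 1, (x - 1)^2, (x - 1)^3.

Check: the last factor (x - 1)^3 is the minimal polynomial, and the product (x - 1)^6 is the characteristic polynomial.

x - 1, (x - 1)^2, (x - 1)^3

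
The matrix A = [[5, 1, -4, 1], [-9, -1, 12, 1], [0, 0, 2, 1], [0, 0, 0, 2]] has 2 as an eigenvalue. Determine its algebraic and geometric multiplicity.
The characteristic polynomial is (x - 2)^4, so the factor x - 2 appears with exponent 4: the algebraic multiplicity is 4.

rank(A - 2I) = 2, so the eigenspace has dimension 4 - 2 = 2: the geometric multiplicity is 2.

Since 2 < 4, A is not diagonalizable.

algebraic multiplicity 4, geometric multiplicity 2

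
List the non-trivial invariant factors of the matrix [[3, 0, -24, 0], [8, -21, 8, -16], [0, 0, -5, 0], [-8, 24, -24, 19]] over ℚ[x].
(x - 3)(x + 5), (x - 3)(x + 5)

The Jordan structure of A has elementary divisors (x + 5), (x + 5), (x - 3), (x - 3). Arranging the block sizes at each eigenvalue in decreasing order and taking row products gives the invariant factors.

Invariant factors (smallest first, each dividing the next): (x - 3)(x + 5), (x - 3)(x + 5).

Check: the last factor (x - 3)(x + 5) is the minimal polynomial, and the product (x - 3)^2(x + 5)^2 is the characteristic polynomial.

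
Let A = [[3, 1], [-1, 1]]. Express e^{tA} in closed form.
e^{tA} = [[(t + 1)*e^{2*t}, t*e^{2*t}], [-t*e^{2*t}, (1 - t)*e^{2*t}]]

A has Jordan form J = [[2, 1], [0, 2]] with A = PJP^{-1}, so e^{tA} = P e^{tJ} P^{-1}.

For a Jordan block J_k(λ), e^{tJ_k(λ)} = e^{λt} · (I + tN + t^2 N^2/2! + ... + t^{k-1} N^{k-1}/(k-1)!) where N is the nilpotent superdiagonal part.

Assembling the blocks and conjugating back gives the entries of e^{tA} as shown above.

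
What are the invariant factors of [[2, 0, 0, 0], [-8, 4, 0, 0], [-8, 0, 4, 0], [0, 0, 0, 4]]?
The Jordan structure of A has elementary divisors (x - 2), (x - 4), (x - 4), (x - 4). Arranging the block sizes at each eigenvalue in decreasing order and taking row products gives the invariant factors.

Invariant factors (smallest first, each dividing the next): x - 4, x - 4, (x - 4)(x - 2).

Check: the last factor (x - 4)(x - 2) is the minimal polynomial, and the product (x - 4)^3(x - 2) is the characteristic polynomial.

x - 4, x - 4, (x - 4)(x - 2)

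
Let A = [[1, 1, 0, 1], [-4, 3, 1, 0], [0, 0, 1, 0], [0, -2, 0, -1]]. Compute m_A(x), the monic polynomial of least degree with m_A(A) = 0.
The characteristic polynomial factors as (x - 1)^4. The minimal polynomial is ∏(x - λ)^{k_λ} where k_λ is the size of the largest Jordan block at λ.

For λ = 1: rank(A - I) = 2, and the largest Jordan block has size 3 (the smallest k with rank((A - I)^k) = rank((A - I)^(k+1))).

So m_A(x) = (x - 1)^3.

m_A(x) = (x - 1)^3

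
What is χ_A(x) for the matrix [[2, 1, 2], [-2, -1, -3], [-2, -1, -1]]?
χ_A(x) = x^3

xI - A = [[x - 2, -1, -2], [2, x + 1, 3], [2, 1, x + 1]].

Expanding det(xI - A) along the first row:
det(xI - A) = + (x - 2)·det([[x + 1, 3], [1, x + 1]]) - (-1)·det([[2, 3], [2, x + 1]]) + (-2)·det([[2, x + 1], [2, 1]]).

Evaluating gives χ_A(x) = x^3.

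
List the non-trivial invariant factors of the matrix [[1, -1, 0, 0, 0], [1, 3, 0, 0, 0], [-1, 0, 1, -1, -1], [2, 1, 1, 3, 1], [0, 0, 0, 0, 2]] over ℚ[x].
x - 2, (x - 2)^2, (x - 2)^2

The Jordan structure of A has elementary divisors (x - 2)^2, (x - 2)^2, (x - 2). Arranging the block sizes at each eigenvalue in decreasing order and taking row products gives the invariant factors.

Invariant factors (smallest first, each dividing the next): x - 2, (x - 2)^2, (x - 2)^2.

Check: the last factor (x - 2)^2 is the minimal polynomial, and the product (x - 2)^5 is the characteristic polynomial.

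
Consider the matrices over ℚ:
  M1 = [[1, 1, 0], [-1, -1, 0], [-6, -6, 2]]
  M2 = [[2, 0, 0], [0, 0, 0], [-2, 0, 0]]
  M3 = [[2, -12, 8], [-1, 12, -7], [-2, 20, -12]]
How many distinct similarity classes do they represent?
2 classes: {M1, M3}, {M2}

Characteristic polynomials: χ_{M1} = x^2(x - 2), χ_{M2} = x^2(x - 2), χ_{M3} = x^2(x - 2).

{M1, M3}: invariant factors x^2(x - 2).

{M2}: invariant factors x, x(x - 2).

Matrices are similar if and only if their invariant-factor lists agree; the partition into similarity classes is {M1, M3}, {M2}.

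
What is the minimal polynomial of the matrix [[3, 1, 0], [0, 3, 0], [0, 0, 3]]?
The characteristic polynomial factors as (x - 3)^3. The minimal polynomial is ∏(x - λ)^{k_λ} where k_λ is the size of the largest Jordan block at λ.

For λ = 3: rank(A - 3I) = 1, and the largest Jordan block has size 2 (the smallest k with rank((A - 3I)^k) = rank((A - 3I)^(k+1))).

So m_A(x) = (x - 3)^2.

m_A(x) = (x - 3)^2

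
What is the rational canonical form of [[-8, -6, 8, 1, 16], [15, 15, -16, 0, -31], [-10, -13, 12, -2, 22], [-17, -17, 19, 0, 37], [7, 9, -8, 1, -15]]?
R = [[0, 0, 0, 0, 0], [1, 0, 0, 0, 16], [0, 1, 0, 0, 4], [0, 0, 1, 0, -2], [0, 0, 0, 1, 4]]

The invariant factors of A (the non-unit diagonal entries of the Smith normal form of xI - A over ℚ[x]) are x(x - 4)(x^3 + 2x + 4), each dividing the next. The characteristic polynomial is their product, x(x - 4)(x^3 + 2x + 4).

The rational canonical form is the block-diagonal matrix of companion matrices C(f_i):
R = [[0, 0, 0, 0, 0], [1, 0, 0, 0, 16], [0, 1, 0, 0, 4], [0, 0, 1, 0, -2], [0, 0, 0, 1, 4]].

Note the characteristic polynomial does not split into linear factors over ℚ, so A has no Jordan form over ℚ; the rational canonical form exists over any field.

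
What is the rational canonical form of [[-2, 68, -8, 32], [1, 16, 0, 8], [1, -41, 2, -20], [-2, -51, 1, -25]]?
The invariant factors of A (the non-unit diagonal entries of the Smith normal form of xI - A over ℚ[x]) are (x + 4)^2(x^2 + x + 4), each dividing the next. The characteristic polynomial is their product, (x + 4)^2(x^2 + x + 4).

The rational canonical form is the block-diagonal matrix of companion matrices C(f_i):
R = [[0, 0, 0, -64], [1, 0, 0, -48], [0, 1, 0, -28], [0, 0, 1, -9]].

Note the characteristic polynomial does not split into linear factors over ℚ, so A has no Jordan form over ℚ; the rational canonical form exists over any field.

R = [[0, 0, 0, -64], [1, 0, 0, -48], [0, 1, 0, -28], [0, 0, 1, -9]]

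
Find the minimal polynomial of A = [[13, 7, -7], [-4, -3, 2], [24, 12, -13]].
The characteristic polynomial factors as (x + 1)^3. The minimal polynomial is ∏(x - λ)^{k_λ} where k_λ is the size of the largest Jordan block at λ.

For λ = -1: rank(A + I) = 1, and the largest Jordan block has size 2 (the smallest k with rank((A + I)^k) = rank((A + I)^(k+1))).

So m_A(x) = (x + 1)^2.

m_A(x) = (x + 1)^2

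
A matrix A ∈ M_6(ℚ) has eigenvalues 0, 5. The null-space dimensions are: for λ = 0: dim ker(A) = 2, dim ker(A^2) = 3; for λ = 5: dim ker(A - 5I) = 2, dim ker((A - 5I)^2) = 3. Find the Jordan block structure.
λ = 0: successive nullity increments [2, 1] count blocks of size ≥ k; block sizes are [2, 1].
λ = 5: successive nullity increments [2, 1] count blocks of size ≥ k; block sizes are [2, 1].

Jordan blocks: (0, 2), (0, 1), (5, 2), (5, 1)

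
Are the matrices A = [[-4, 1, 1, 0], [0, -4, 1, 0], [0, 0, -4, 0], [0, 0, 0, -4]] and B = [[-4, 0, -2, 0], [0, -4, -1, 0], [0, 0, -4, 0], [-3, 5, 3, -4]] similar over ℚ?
Two matrices over a field are similar if and only if they have the same invariant factors.

Both A and B have characteristic polynomial (x + 4)^4 and minimal polynomial (x + 4)^3. Computing further, both have invariant factors x + 4, (x + 4)^3. Hence A and B are similar.

Yes.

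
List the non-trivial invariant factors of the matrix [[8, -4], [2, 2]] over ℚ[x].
The Jordan structure of A has elementary divisors (x - 4), (x - 6). Arranging the block sizes at each eigenvalue in decreasing order and taking row products gives the invariant factors.

Invariant factors (smallest first, each dividing the next): (x - 6)(x - 4).

Check: the last factor (x - 6)(x - 4) is the minimal polynomial, and the product (x - 6)(x - 4) is the characteristic polynomial.

(x - 6)(x - 4)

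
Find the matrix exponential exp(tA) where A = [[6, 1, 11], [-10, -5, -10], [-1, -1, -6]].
e^{tA} = [[(t + e^{10*t})*e^{-5*t}, t*e^{-5*t}, (t + e^{10*t} - 1)*e^{-5*t}], [-2*sinh(5*t), e^{-5*t}, -2*sinh(5*t)], [-t*e^{-5*t}, -t*e^{-5*t}, (1 - t)*e^{-5*t}]]

A has Jordan form J = [[-5, 1, 0], [0, -5, 0], [0, 0, 5]] with A = PJP^{-1}, so e^{tA} = P e^{tJ} P^{-1}.

For a Jordan block J_k(λ), e^{tJ_k(λ)} = e^{λt} · (I + tN + t^2 N^2/2! + ... + t^{k-1} N^{k-1}/(k-1)!) where N is the nilpotent superdiagonal part.

Assembling the blocks and conjugating back gives the entries of e^{tA} as shown above.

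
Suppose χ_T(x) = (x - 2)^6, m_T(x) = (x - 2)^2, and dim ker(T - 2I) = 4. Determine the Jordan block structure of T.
Jordan blocks: (2, 2), (2, 2), (2, 1), (2, 1)

λ = 2: algebraic multiplicity 6 (exponent in χ_T), largest block size 2 (exponent in m_T), 4 blocks (geometric multiplicity). These force block sizes [2, 2, 1, 1].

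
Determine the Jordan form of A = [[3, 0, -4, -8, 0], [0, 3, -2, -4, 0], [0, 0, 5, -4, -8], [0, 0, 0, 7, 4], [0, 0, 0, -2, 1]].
The characteristic polynomial is det(xI - A) = (x - 5)^2(x - 3)^3, so the eigenvalues are 3 (algebraic multiplicity 3), 5 (algebraic multiplicity 2).

For λ = 3: rank(A - 3I) = 2. The eigenspace has dimension 5 - 2 = 3, so there are 3 Jordan blocks; the rank sequence gives block sizes [1, 1, 1].

For λ = 5: rank(A - 5I) = 3. The eigenspace has dimension 5 - 3 = 2, so there are 2 Jordan blocks; the rank sequence gives block sizes [1, 1].

Assembling the blocks gives the Jordan form J above.

J = [[3, 0, 0, 0, 0], [0, 3, 0, 0, 0], [0, 0, 3, 0, 0], [0, 0, 0, 5, 0], [0, 0, 0, 0, 5]]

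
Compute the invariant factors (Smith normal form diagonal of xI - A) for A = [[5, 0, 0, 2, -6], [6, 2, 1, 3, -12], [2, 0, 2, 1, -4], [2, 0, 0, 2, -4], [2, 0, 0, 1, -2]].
The Jordan structure of A has elementary divisors (x - 1), (x - 2)^3, (x - 2). Arranging the block sizes at each eigenvalue in decreasing order and taking row products gives the invariant factors.

Invariant factors (smallest first, each dividing the next): x - 2, (x - 2)^3(x - 1).

Check: the last factor (x - 2)^3(x - 1) is the minimal polynomial, and the product (x - 2)^4(x - 1) is the characteristic polynomial.

x - 2, (x - 2)^3(x - 1)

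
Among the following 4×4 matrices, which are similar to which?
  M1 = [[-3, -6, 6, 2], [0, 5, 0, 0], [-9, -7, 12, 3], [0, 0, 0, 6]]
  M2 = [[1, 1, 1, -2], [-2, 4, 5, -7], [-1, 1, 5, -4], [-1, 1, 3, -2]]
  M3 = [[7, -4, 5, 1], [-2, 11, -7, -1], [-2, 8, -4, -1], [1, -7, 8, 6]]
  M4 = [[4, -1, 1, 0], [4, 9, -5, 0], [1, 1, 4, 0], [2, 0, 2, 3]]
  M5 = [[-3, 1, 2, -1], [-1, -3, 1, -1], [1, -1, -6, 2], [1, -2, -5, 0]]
3 classes: {M1, M3, M4}, {M2}, {M5}

Characteristic polynomials: χ_{M1} = (x - 6)^2(x - 5)(x - 3), χ_{M2} = (x - 2)^4, χ_{M3} = (x - 6)^2(x - 5)(x - 3), χ_{M4} = (x - 6)^2(x - 5)(x - 3), χ_{M5} = (x + 3)^4.

{M1, M3, M4}: invariant factors (x - 6)^2(x - 5)(x - 3).

{M2}: invariant factors x - 2, (x - 2)^3.

{M5}: invariant factors (x + 3)^2, (x + 3)^2.

Matrices are similar if and only if their invariant-factor lists agree; the partition into similarity classes is {M1, M3, M4}, {M2}, {M5}.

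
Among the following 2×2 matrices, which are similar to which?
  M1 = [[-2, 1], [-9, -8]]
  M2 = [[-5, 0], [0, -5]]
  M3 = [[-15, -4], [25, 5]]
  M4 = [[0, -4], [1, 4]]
Characteristic polynomials: χ_{M1} = (x + 5)^2, χ_{M2} = (x + 5)^2, χ_{M3} = (x + 5)^2, χ_{M4} = (x - 2)^2.

{M1, M3}: invariant factors (x + 5)^2.

{M2}: invariant factors x + 5, x + 5.

{M4}: invariant factors (x - 2)^2.

Matrices are similar if and only if their invariant-factor lists agree; the partition into similarity classes is {M1, M3}, {M2}, {M4}.

3 classes: {M1, M3}, {M2}, {M4}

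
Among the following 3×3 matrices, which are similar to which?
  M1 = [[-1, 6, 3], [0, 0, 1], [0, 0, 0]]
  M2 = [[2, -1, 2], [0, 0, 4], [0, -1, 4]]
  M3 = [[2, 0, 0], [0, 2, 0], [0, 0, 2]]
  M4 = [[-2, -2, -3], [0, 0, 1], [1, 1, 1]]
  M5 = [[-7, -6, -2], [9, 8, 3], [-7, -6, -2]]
3 classes: {M1, M4, M5}, {M2}, {M3}

Characteristic polynomials: χ_{M1} = x^2(x + 1), χ_{M2} = (x - 2)^3, χ_{M3} = (x - 2)^3, χ_{M4} = x^2(x + 1), χ_{M5} = x^2(x + 1).

{M1, M4, M5}: invariant factors x^2(x + 1).

{M2}: invariant factors x - 2, (x - 2)^2.

{M3}: invariant factors x - 2, x - 2, x - 2.

Matrices are similar if and only if their invariant-factor lists agree; the partition into similarity classes is {M1, M4, M5}, {M2}, {M3}.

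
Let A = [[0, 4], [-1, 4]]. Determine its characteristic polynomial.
xI - A = [[x, -4], [1, x - 4]].

Expanding det(xI - A) along the first row:
det(xI - A) = + (x)·det([[x - 4]]) - (-4)·det([[1]]).

Evaluating gives χ_A(x) = x^2 - 4x + 4 = (x - 2)^2.

χ_A(x) = (x - 2)^2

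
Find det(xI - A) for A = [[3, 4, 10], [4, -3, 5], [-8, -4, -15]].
χ_A(x) = (x + 5)^3

xI - A = [[x - 3, -4, -10], [-4, x + 3, -5], [8, 4, x + 15]].

Expanding det(xI - A) along the first row:
det(xI - A) = + (x - 3)·det([[x + 3, -5], [4, x + 15]]) - (-4)·det([[-4, -5], [8, x + 15]]) + (-10)·det([[-4, x + 3], [8, 4]]).

Evaluating gives χ_A(x) = x^3 + 15x^2 + 75x + 125 = (x + 5)^3.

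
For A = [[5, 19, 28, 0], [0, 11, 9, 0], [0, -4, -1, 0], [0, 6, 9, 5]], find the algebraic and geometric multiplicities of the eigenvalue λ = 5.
algebraic multiplicity 4, geometric multiplicity 2

The characteristic polynomial is (x - 5)^4, so the factor x - 5 appears with exponent 4: the algebraic multiplicity is 4.

rank(A - 5I) = 2, so the eigenspace has dimension 4 - 2 = 2: the geometric multiplicity is 2.

Since 2 < 4, A is not diagonalizable.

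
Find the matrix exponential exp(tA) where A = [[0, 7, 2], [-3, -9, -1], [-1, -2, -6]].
A has Jordan form J = [[-5, 1, 0], [0, -5, 1], [0, 0, -5]] with A = PJP^{-1}, so e^{tA} = P e^{tJ} P^{-1}.

For a Jordan block J_k(λ), e^{tJ_k(λ)} = e^{λt} · (I + tN + t^2 N^2/2! + ... + t^{k-1} N^{k-1}/(k-1)!) where N is the nilpotent superdiagonal part.

Assembling the blocks and conjugating back gives the entries of e^{tA} as shown above.

e^{tA} = [[(t^2 + 5*t + 1)*e^{-5*t}, t*(3*t + 14)*e^{-5*t}/2, t*(t + 4)*e^{-5*t}/2], [t*(-t - 3)*e^{-5*t}, (-3*t^2 - 8*t + 2)*e^{-5*t}/2, t*(-t - 2)*e^{-5*t}/2], [t*(t - 1)*e^{-5*t}, t*(3*t - 4)*e^{-5*t}/2, (t^2/2 - t + 1)*e^{-5*t}]]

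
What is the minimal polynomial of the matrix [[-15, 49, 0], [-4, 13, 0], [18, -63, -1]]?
m_A(x) = (x + 1)^2

The characteristic polynomial factors as (x + 1)^3. The minimal polynomial is ∏(x - λ)^{k_λ} where k_λ is the size of the largest Jordan block at λ.

For λ = -1: rank(A + I) = 1, and the largest Jordan block has size 2 (the smallest k with rank((A + I)^k) = rank((A + I)^(k+1))).

So m_A(x) = (x + 1)^2.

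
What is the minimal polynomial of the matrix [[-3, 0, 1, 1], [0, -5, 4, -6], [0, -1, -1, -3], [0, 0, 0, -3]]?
The characteristic polynomial factors as (x + 3)^4. The minimal polynomial is ∏(x - λ)^{k_λ} where k_λ is the size of the largest Jordan block at λ.

For λ = -3: rank(A + 3I) = 2, and the largest Jordan block has size 3 (the smallest k with rank((A + 3I)^k) = rank((A + 3I)^(k+1))).

So m_A(x) = (x + 3)^3.

m_A(x) = (x + 3)^3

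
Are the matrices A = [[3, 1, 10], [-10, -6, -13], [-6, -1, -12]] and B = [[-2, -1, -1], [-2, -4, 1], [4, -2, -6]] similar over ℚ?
trace(A) = -15 but trace(B) = -12. The trace is a similarity invariant, so A and B are not similar.

No.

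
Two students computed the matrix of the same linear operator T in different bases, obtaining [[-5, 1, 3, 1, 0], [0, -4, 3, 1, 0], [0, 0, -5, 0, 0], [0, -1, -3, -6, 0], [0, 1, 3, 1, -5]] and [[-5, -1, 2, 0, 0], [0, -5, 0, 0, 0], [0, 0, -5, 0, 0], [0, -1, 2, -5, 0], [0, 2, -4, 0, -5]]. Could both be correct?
Two matrices over a field are similar if and only if they have the same invariant factors.

Both A and B have characteristic polynomial (x + 5)^5 and minimal polynomial (x + 5)^2. Computing further, both have invariant factors x + 5, x + 5, x + 5, (x + 5)^2. Hence A and B are similar.

Yes.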